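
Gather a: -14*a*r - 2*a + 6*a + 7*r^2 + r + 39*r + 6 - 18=a*(4 - 14*r) + 7*r^2 + 40*r - 12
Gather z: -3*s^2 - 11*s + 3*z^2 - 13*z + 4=-3*s^2 - 11*s + 3*z^2 - 13*z + 4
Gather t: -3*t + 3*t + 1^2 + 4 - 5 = 0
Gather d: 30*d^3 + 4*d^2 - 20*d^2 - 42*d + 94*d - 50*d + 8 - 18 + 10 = 30*d^3 - 16*d^2 + 2*d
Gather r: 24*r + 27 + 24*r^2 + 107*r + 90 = 24*r^2 + 131*r + 117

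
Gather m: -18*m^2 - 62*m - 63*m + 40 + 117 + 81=-18*m^2 - 125*m + 238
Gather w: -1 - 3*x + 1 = -3*x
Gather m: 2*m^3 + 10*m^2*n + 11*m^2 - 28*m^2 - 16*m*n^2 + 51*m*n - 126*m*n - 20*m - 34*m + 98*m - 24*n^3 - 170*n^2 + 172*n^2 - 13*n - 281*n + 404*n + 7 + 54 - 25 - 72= 2*m^3 + m^2*(10*n - 17) + m*(-16*n^2 - 75*n + 44) - 24*n^3 + 2*n^2 + 110*n - 36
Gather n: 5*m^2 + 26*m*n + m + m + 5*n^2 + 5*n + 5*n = 5*m^2 + 2*m + 5*n^2 + n*(26*m + 10)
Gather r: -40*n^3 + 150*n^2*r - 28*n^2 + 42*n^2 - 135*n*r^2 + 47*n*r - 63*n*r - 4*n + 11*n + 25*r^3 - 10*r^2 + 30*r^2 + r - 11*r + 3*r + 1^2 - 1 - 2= -40*n^3 + 14*n^2 + 7*n + 25*r^3 + r^2*(20 - 135*n) + r*(150*n^2 - 16*n - 7) - 2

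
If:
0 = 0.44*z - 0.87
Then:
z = 1.98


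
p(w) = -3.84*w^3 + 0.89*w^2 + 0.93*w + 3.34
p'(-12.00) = -1679.31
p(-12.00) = 6755.86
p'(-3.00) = -108.09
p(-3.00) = 112.24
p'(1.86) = -35.61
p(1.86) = -16.56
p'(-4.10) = -200.02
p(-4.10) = 279.14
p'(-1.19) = -17.50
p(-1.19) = 9.96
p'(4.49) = -223.32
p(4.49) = -322.13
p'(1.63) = -26.78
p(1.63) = -9.41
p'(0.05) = 0.99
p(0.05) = 3.39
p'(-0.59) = -4.13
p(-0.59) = 3.89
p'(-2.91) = -101.80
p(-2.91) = 102.80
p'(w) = -11.52*w^2 + 1.78*w + 0.93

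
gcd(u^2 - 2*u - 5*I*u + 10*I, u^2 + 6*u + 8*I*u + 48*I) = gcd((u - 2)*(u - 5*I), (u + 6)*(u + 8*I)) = 1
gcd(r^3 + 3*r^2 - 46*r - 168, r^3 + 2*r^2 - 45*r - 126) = r^2 - r - 42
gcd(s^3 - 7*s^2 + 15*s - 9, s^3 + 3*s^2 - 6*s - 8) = 1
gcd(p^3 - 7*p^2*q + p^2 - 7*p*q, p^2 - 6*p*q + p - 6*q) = p + 1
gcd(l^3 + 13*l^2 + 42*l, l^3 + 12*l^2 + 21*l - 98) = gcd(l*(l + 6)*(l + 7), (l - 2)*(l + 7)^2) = l + 7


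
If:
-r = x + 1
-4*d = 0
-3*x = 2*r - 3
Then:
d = 0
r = -6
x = 5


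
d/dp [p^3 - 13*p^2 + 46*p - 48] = 3*p^2 - 26*p + 46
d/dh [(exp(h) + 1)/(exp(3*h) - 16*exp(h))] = (-2*exp(3*h) - 3*exp(2*h) + 16)*exp(-h)/(exp(4*h) - 32*exp(2*h) + 256)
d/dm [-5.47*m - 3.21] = -5.47000000000000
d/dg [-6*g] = -6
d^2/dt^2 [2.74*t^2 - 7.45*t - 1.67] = 5.48000000000000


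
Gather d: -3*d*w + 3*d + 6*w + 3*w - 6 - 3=d*(3 - 3*w) + 9*w - 9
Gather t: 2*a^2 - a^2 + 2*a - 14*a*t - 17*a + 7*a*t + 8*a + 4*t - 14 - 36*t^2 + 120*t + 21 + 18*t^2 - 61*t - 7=a^2 - 7*a - 18*t^2 + t*(63 - 7*a)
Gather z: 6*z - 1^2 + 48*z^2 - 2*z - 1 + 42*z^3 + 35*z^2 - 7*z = 42*z^3 + 83*z^2 - 3*z - 2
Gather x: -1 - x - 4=-x - 5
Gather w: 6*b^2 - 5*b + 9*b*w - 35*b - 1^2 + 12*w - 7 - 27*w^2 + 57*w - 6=6*b^2 - 40*b - 27*w^2 + w*(9*b + 69) - 14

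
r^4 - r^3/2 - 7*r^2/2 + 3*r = r*(r - 3/2)*(r - 1)*(r + 2)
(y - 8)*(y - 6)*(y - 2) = y^3 - 16*y^2 + 76*y - 96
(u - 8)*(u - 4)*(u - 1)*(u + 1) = u^4 - 12*u^3 + 31*u^2 + 12*u - 32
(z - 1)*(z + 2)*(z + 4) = z^3 + 5*z^2 + 2*z - 8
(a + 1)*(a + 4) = a^2 + 5*a + 4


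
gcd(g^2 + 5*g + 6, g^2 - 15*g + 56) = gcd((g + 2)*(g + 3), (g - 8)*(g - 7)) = 1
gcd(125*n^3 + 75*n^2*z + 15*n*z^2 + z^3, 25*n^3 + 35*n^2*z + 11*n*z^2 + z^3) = 25*n^2 + 10*n*z + z^2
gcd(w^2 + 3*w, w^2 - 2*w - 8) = 1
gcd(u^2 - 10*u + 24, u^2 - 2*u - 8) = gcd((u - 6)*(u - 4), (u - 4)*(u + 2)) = u - 4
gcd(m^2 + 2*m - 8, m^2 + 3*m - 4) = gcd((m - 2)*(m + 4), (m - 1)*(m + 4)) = m + 4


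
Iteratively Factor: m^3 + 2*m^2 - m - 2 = (m - 1)*(m^2 + 3*m + 2) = (m - 1)*(m + 2)*(m + 1)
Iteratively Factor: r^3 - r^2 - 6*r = (r)*(r^2 - r - 6) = r*(r - 3)*(r + 2)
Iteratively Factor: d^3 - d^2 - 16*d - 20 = (d + 2)*(d^2 - 3*d - 10) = (d - 5)*(d + 2)*(d + 2)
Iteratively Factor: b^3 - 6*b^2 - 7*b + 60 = (b - 5)*(b^2 - b - 12) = (b - 5)*(b - 4)*(b + 3)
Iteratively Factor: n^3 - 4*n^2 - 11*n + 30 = (n + 3)*(n^2 - 7*n + 10) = (n - 2)*(n + 3)*(n - 5)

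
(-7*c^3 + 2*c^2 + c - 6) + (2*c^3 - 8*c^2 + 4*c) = -5*c^3 - 6*c^2 + 5*c - 6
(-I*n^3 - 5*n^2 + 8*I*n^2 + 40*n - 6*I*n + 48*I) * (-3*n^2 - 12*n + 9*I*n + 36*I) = 3*I*n^5 + 24*n^4 - 12*I*n^4 - 96*n^3 - 123*I*n^3 - 714*n^2 + 108*I*n^2 - 216*n + 864*I*n - 1728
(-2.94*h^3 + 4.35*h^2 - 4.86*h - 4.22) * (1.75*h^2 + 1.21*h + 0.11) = -5.145*h^5 + 4.0551*h^4 - 3.5649*h^3 - 12.7871*h^2 - 5.6408*h - 0.4642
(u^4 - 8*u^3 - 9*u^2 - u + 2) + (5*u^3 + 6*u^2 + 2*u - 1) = u^4 - 3*u^3 - 3*u^2 + u + 1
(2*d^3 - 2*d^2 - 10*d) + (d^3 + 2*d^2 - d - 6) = 3*d^3 - 11*d - 6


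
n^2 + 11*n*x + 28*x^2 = (n + 4*x)*(n + 7*x)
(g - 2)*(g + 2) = g^2 - 4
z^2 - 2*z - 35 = (z - 7)*(z + 5)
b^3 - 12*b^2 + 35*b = b*(b - 7)*(b - 5)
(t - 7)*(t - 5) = t^2 - 12*t + 35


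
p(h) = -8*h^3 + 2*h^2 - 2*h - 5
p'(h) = -24*h^2 + 4*h - 2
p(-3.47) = 360.28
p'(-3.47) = -304.86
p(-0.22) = -4.38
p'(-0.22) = -4.04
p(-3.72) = 441.95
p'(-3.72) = -349.00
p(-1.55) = 32.70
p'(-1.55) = -65.86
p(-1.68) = 41.94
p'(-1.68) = -76.46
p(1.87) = -54.06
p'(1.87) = -78.45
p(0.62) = -7.38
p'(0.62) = -8.75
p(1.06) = -14.40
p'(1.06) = -24.73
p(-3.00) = 235.00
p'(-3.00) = -230.00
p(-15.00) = 27475.00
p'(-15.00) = -5462.00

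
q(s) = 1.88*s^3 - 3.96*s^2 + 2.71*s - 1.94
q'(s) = 5.64*s^2 - 7.92*s + 2.71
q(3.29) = 31.06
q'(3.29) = 37.70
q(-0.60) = -5.40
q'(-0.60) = 9.49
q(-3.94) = -189.08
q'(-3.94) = 121.47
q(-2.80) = -81.84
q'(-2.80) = 69.10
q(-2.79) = -81.16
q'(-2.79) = 68.71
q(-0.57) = -5.12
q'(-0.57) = 9.06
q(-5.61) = -473.70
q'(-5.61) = 224.64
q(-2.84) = -84.64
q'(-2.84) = 70.69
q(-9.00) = -1717.61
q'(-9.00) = 530.83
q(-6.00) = -566.84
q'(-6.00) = 253.27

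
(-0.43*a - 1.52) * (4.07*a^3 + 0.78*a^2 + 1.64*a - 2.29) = -1.7501*a^4 - 6.5218*a^3 - 1.8908*a^2 - 1.5081*a + 3.4808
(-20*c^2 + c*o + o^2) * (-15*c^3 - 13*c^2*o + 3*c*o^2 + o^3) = 300*c^5 + 245*c^4*o - 88*c^3*o^2 - 30*c^2*o^3 + 4*c*o^4 + o^5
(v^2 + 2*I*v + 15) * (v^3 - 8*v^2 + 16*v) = v^5 - 8*v^4 + 2*I*v^4 + 31*v^3 - 16*I*v^3 - 120*v^2 + 32*I*v^2 + 240*v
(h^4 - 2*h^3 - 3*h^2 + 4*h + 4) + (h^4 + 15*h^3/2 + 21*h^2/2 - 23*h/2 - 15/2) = 2*h^4 + 11*h^3/2 + 15*h^2/2 - 15*h/2 - 7/2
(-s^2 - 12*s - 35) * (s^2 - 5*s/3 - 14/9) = -s^4 - 31*s^3/3 - 121*s^2/9 + 77*s + 490/9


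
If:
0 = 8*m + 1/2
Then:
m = -1/16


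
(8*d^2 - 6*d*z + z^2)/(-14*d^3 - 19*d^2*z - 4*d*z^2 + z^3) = (-8*d^2 + 6*d*z - z^2)/(14*d^3 + 19*d^2*z + 4*d*z^2 - z^3)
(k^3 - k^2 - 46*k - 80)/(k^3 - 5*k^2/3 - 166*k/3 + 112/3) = 3*(k^2 + 7*k + 10)/(3*k^2 + 19*k - 14)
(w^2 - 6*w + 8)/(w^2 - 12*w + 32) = (w - 2)/(w - 8)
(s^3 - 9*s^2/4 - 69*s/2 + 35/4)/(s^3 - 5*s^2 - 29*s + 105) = (s - 1/4)/(s - 3)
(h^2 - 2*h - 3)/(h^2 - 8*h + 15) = (h + 1)/(h - 5)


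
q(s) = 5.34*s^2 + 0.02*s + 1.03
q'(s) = 10.68*s + 0.02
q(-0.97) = 6.04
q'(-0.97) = -10.34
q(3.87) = 81.08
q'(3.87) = 41.35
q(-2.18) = 26.36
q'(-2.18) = -23.26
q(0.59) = 2.90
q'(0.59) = 6.32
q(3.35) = 61.03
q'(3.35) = 35.80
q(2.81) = 43.25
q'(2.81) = 30.03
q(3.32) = 59.96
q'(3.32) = 35.48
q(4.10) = 90.88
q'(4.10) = 43.81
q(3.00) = 49.15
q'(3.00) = 32.06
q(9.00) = 433.75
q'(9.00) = 96.14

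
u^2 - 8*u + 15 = (u - 5)*(u - 3)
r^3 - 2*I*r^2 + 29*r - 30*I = (r - 6*I)*(r - I)*(r + 5*I)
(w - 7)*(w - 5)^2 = w^3 - 17*w^2 + 95*w - 175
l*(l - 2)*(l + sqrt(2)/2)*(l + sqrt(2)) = l^4 - 2*l^3 + 3*sqrt(2)*l^3/2 - 3*sqrt(2)*l^2 + l^2 - 2*l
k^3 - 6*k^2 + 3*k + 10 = (k - 5)*(k - 2)*(k + 1)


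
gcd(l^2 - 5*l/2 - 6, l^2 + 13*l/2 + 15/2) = l + 3/2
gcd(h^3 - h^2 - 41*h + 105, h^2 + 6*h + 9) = 1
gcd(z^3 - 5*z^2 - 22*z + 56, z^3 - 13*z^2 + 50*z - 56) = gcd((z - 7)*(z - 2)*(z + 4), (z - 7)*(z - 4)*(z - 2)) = z^2 - 9*z + 14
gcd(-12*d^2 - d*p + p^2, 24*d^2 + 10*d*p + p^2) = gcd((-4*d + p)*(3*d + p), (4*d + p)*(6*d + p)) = 1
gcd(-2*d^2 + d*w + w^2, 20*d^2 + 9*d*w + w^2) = 1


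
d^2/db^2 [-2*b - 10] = 0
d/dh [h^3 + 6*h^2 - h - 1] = 3*h^2 + 12*h - 1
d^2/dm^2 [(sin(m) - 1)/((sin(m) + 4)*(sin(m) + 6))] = (-sin(m)^5 + 14*sin(m)^4 + 176*sin(m)^3 + 238*sin(m)^2 - 1020*sin(m) - 632)/((sin(m) + 4)^3*(sin(m) + 6)^3)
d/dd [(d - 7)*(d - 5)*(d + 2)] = 3*d^2 - 20*d + 11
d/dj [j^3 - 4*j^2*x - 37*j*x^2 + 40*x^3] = 3*j^2 - 8*j*x - 37*x^2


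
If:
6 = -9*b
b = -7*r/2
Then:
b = -2/3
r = 4/21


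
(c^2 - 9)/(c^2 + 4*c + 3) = (c - 3)/(c + 1)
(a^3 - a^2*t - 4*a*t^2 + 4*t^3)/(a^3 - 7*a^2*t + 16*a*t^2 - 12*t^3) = (a^2 + a*t - 2*t^2)/(a^2 - 5*a*t + 6*t^2)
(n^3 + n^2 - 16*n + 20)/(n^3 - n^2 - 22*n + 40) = (n - 2)/(n - 4)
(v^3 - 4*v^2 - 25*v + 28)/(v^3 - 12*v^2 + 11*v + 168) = (v^2 + 3*v - 4)/(v^2 - 5*v - 24)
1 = 1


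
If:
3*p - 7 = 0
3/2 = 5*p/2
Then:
No Solution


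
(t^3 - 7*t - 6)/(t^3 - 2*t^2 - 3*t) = (t + 2)/t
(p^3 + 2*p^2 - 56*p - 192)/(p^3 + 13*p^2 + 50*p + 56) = (p^2 - 2*p - 48)/(p^2 + 9*p + 14)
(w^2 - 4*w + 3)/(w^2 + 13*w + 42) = (w^2 - 4*w + 3)/(w^2 + 13*w + 42)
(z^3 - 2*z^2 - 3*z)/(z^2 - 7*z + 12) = z*(z + 1)/(z - 4)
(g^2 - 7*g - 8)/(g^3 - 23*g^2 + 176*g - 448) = (g + 1)/(g^2 - 15*g + 56)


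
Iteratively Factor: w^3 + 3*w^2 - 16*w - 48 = (w + 3)*(w^2 - 16) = (w + 3)*(w + 4)*(w - 4)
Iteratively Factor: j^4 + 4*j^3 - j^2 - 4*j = (j + 1)*(j^3 + 3*j^2 - 4*j) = (j + 1)*(j + 4)*(j^2 - j) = (j - 1)*(j + 1)*(j + 4)*(j)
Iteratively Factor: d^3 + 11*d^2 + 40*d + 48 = (d + 4)*(d^2 + 7*d + 12) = (d + 4)^2*(d + 3)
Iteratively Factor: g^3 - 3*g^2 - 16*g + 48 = (g + 4)*(g^2 - 7*g + 12) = (g - 4)*(g + 4)*(g - 3)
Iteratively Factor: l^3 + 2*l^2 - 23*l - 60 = (l + 3)*(l^2 - l - 20) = (l - 5)*(l + 3)*(l + 4)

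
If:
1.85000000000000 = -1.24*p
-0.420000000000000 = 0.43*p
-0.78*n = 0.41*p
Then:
No Solution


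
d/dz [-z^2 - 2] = -2*z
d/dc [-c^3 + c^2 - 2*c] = -3*c^2 + 2*c - 2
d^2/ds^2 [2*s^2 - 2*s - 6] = 4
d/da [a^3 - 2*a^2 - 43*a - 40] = 3*a^2 - 4*a - 43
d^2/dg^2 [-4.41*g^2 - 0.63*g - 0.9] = -8.82000000000000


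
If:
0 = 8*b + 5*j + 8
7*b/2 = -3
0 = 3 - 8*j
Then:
No Solution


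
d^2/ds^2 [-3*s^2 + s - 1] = -6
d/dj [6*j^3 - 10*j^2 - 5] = 2*j*(9*j - 10)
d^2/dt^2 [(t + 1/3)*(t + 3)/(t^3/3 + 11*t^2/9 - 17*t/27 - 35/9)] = 162*(27*t^3 + 27*t^2 + 333*t + 109)/(729*t^6 + 1458*t^5 - 7533*t^4 - 11124*t^3 + 29295*t^2 + 22050*t - 42875)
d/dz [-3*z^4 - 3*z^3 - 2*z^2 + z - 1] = -12*z^3 - 9*z^2 - 4*z + 1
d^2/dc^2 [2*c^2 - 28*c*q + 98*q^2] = 4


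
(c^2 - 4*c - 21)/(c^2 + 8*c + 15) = (c - 7)/(c + 5)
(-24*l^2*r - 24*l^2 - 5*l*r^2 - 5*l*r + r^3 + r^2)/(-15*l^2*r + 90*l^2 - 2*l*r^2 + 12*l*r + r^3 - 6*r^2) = (-8*l*r - 8*l + r^2 + r)/(-5*l*r + 30*l + r^2 - 6*r)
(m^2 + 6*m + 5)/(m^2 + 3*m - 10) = (m + 1)/(m - 2)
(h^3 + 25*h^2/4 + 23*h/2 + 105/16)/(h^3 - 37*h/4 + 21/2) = (8*h^2 + 22*h + 15)/(4*(2*h^2 - 7*h + 6))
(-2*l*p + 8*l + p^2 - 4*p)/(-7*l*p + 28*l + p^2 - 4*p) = (-2*l + p)/(-7*l + p)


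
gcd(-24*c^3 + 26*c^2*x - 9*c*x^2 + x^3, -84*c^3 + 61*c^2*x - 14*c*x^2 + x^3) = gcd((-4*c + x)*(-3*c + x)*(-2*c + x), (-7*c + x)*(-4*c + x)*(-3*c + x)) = 12*c^2 - 7*c*x + x^2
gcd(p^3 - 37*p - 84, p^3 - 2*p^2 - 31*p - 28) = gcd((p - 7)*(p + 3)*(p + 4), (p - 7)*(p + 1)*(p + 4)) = p^2 - 3*p - 28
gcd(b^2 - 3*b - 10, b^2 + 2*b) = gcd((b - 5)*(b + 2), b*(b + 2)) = b + 2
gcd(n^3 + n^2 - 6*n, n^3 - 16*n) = n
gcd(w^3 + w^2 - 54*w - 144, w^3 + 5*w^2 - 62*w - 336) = w^2 - 2*w - 48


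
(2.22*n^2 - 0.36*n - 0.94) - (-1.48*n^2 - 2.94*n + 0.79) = 3.7*n^2 + 2.58*n - 1.73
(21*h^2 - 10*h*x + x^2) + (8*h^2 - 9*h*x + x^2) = 29*h^2 - 19*h*x + 2*x^2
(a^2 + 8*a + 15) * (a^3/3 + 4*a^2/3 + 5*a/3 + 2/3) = a^5/3 + 4*a^4 + 52*a^3/3 + 34*a^2 + 91*a/3 + 10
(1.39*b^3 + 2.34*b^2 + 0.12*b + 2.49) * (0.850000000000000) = 1.1815*b^3 + 1.989*b^2 + 0.102*b + 2.1165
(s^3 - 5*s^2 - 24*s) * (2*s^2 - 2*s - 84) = 2*s^5 - 12*s^4 - 122*s^3 + 468*s^2 + 2016*s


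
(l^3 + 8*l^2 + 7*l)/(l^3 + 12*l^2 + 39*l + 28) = l/(l + 4)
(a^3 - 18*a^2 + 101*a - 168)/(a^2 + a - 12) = (a^2 - 15*a + 56)/(a + 4)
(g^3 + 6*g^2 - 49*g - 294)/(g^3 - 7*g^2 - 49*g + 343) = (g + 6)/(g - 7)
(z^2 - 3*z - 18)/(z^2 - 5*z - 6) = (z + 3)/(z + 1)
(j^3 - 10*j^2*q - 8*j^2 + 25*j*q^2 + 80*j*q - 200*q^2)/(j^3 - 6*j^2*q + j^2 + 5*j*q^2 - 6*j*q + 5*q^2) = (-j^2 + 5*j*q + 8*j - 40*q)/(-j^2 + j*q - j + q)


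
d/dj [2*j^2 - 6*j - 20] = 4*j - 6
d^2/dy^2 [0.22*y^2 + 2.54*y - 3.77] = 0.440000000000000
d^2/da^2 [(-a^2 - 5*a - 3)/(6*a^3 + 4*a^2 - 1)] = 2*(-36*a^6 - 540*a^5 - 1008*a^4 - 698*a^3 - 336*a^2 - 114*a - 13)/(216*a^9 + 432*a^8 + 288*a^7 - 44*a^6 - 144*a^5 - 48*a^4 + 18*a^3 + 12*a^2 - 1)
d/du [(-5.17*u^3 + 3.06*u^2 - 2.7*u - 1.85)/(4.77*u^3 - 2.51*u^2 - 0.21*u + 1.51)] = (-1.61949999999999*u^4 + 27.9294*u^3 - 4.3662*u^2 - 0.0457999999999981*u - 4.4655)/(22.7529*u^6 - 23.9454*u^5 + 4.2967*u^4 + 15.4596*u^3 - 7.5361*u^2 - 0.6342*u + 2.2801)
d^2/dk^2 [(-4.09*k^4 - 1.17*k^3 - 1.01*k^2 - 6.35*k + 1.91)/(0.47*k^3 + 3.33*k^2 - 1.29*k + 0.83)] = (2.8421709430404e-14*k^7 - 92.4506200000001*k^6 + 102.317016*k^5 - 161.427576*k^4 - 31.2207440000001*k^3 + 140.310552*k^2 + 46.769244*k - 19.190704)/(0.103823*k^9 + 2.206791*k^8 + 14.780466*k^7 + 25.362204*k^6 - 32.773464*k^5 + 41.216346*k^4 - 22.567926*k^3 + 11.02572*k^2 - 2.666043*k + 0.571787)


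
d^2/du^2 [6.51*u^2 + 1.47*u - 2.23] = 13.0200000000000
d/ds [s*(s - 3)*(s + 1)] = 3*s^2 - 4*s - 3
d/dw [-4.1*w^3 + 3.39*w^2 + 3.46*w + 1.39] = -12.3*w^2 + 6.78*w + 3.46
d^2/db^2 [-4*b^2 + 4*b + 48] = -8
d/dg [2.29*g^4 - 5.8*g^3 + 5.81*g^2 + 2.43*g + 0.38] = 9.16*g^3 - 17.4*g^2 + 11.62*g + 2.43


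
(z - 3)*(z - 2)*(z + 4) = z^3 - z^2 - 14*z + 24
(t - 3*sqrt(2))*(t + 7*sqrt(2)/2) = t^2 + sqrt(2)*t/2 - 21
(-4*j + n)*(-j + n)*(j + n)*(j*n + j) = 4*j^4*n + 4*j^4 - j^3*n^2 - j^3*n - 4*j^2*n^3 - 4*j^2*n^2 + j*n^4 + j*n^3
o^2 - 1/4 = (o - 1/2)*(o + 1/2)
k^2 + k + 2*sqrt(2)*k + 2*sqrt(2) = (k + 1)*(k + 2*sqrt(2))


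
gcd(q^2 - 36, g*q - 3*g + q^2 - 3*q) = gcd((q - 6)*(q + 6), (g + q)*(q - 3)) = 1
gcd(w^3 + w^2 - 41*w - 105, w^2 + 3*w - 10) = w + 5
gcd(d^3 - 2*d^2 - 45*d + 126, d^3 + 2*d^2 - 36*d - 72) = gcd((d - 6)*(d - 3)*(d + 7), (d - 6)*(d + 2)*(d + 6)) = d - 6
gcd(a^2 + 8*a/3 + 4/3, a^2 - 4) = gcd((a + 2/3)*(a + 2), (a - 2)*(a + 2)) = a + 2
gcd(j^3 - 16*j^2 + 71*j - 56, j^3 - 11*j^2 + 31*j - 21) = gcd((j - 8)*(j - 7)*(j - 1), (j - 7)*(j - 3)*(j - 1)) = j^2 - 8*j + 7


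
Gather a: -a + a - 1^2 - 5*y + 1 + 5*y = 0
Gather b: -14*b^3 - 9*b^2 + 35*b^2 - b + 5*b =-14*b^3 + 26*b^2 + 4*b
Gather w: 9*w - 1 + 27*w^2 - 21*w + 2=27*w^2 - 12*w + 1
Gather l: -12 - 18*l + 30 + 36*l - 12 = 18*l + 6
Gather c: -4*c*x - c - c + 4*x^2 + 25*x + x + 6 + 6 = c*(-4*x - 2) + 4*x^2 + 26*x + 12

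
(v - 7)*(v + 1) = v^2 - 6*v - 7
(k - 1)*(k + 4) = k^2 + 3*k - 4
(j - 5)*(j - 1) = j^2 - 6*j + 5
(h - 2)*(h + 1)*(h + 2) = h^3 + h^2 - 4*h - 4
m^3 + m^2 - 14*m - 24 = (m - 4)*(m + 2)*(m + 3)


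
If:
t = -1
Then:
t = -1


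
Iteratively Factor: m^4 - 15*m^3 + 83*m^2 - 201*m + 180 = (m - 3)*(m^3 - 12*m^2 + 47*m - 60) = (m - 5)*(m - 3)*(m^2 - 7*m + 12) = (m - 5)*(m - 3)^2*(m - 4)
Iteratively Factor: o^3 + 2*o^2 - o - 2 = (o + 1)*(o^2 + o - 2) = (o + 1)*(o + 2)*(o - 1)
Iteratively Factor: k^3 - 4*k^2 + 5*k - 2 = (k - 1)*(k^2 - 3*k + 2) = (k - 2)*(k - 1)*(k - 1)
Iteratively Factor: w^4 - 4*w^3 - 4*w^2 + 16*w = (w + 2)*(w^3 - 6*w^2 + 8*w) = (w - 4)*(w + 2)*(w^2 - 2*w) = (w - 4)*(w - 2)*(w + 2)*(w)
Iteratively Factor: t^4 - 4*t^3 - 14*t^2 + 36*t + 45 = (t - 3)*(t^3 - t^2 - 17*t - 15) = (t - 3)*(t + 1)*(t^2 - 2*t - 15) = (t - 3)*(t + 1)*(t + 3)*(t - 5)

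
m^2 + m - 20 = (m - 4)*(m + 5)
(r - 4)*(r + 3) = r^2 - r - 12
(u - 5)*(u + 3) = u^2 - 2*u - 15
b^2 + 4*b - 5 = (b - 1)*(b + 5)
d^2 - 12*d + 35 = (d - 7)*(d - 5)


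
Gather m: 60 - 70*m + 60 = 120 - 70*m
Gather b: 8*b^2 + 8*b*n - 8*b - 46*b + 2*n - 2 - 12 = 8*b^2 + b*(8*n - 54) + 2*n - 14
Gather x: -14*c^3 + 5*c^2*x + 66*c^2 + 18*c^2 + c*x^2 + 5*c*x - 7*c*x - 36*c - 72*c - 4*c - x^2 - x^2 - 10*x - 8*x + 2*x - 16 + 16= -14*c^3 + 84*c^2 - 112*c + x^2*(c - 2) + x*(5*c^2 - 2*c - 16)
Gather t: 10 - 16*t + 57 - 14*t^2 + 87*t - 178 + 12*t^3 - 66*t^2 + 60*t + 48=12*t^3 - 80*t^2 + 131*t - 63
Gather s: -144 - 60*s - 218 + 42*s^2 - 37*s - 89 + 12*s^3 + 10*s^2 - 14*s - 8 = 12*s^3 + 52*s^2 - 111*s - 459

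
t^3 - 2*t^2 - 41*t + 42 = (t - 7)*(t - 1)*(t + 6)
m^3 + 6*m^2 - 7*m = m*(m - 1)*(m + 7)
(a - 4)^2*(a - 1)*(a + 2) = a^4 - 7*a^3 + 6*a^2 + 32*a - 32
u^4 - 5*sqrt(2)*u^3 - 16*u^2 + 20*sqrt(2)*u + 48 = (u - 2)*(u + 2)*(u - 6*sqrt(2))*(u + sqrt(2))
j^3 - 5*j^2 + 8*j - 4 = (j - 2)^2*(j - 1)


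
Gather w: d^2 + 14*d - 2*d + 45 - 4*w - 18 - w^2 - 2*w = d^2 + 12*d - w^2 - 6*w + 27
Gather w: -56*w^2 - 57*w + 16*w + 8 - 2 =-56*w^2 - 41*w + 6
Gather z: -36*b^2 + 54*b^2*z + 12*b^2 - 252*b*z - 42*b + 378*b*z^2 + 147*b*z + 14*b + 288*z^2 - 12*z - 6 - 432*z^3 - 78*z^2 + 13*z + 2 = -24*b^2 - 28*b - 432*z^3 + z^2*(378*b + 210) + z*(54*b^2 - 105*b + 1) - 4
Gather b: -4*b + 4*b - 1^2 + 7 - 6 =0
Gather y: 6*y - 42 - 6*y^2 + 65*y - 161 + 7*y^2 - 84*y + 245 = y^2 - 13*y + 42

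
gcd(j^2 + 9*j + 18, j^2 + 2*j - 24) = j + 6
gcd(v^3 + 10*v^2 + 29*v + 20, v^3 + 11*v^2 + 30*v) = v + 5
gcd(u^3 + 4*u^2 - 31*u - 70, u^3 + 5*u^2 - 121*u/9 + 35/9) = u + 7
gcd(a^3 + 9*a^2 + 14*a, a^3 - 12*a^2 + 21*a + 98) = a + 2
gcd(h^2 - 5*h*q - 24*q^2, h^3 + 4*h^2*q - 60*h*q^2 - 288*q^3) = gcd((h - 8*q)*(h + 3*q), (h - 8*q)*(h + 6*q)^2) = -h + 8*q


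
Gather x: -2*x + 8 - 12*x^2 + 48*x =-12*x^2 + 46*x + 8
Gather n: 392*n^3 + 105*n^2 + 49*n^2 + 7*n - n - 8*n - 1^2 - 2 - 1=392*n^3 + 154*n^2 - 2*n - 4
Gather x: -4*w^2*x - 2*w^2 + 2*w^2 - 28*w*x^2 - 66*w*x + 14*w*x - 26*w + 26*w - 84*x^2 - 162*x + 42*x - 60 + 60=x^2*(-28*w - 84) + x*(-4*w^2 - 52*w - 120)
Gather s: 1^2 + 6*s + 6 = 6*s + 7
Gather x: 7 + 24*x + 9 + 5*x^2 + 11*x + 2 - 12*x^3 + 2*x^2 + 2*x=-12*x^3 + 7*x^2 + 37*x + 18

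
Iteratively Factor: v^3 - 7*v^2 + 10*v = (v)*(v^2 - 7*v + 10) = v*(v - 5)*(v - 2)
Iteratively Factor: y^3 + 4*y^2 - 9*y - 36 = (y - 3)*(y^2 + 7*y + 12) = (y - 3)*(y + 4)*(y + 3)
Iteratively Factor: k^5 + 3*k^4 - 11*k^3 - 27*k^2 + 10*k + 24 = (k + 4)*(k^4 - k^3 - 7*k^2 + k + 6) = (k + 1)*(k + 4)*(k^3 - 2*k^2 - 5*k + 6) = (k - 3)*(k + 1)*(k + 4)*(k^2 + k - 2) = (k - 3)*(k + 1)*(k + 2)*(k + 4)*(k - 1)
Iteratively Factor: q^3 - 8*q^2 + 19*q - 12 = (q - 3)*(q^2 - 5*q + 4) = (q - 4)*(q - 3)*(q - 1)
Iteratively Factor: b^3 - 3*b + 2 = (b - 1)*(b^2 + b - 2) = (b - 1)^2*(b + 2)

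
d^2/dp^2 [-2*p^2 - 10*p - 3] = -4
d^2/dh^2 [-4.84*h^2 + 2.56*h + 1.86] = -9.68000000000000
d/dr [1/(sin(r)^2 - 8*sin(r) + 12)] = 2*(4 - sin(r))*cos(r)/(sin(r)^2 - 8*sin(r) + 12)^2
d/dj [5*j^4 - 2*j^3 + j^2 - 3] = 2*j*(10*j^2 - 3*j + 1)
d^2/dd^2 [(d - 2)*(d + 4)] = 2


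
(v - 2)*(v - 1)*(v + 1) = v^3 - 2*v^2 - v + 2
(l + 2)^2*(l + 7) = l^3 + 11*l^2 + 32*l + 28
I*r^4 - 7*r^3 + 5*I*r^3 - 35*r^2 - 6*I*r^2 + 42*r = r*(r + 6)*(r + 7*I)*(I*r - I)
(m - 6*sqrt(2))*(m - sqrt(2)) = m^2 - 7*sqrt(2)*m + 12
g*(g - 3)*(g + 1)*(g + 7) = g^4 + 5*g^3 - 17*g^2 - 21*g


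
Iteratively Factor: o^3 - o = (o - 1)*(o^2 + o) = o*(o - 1)*(o + 1)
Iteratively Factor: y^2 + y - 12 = (y + 4)*(y - 3)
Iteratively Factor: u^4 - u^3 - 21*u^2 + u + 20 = (u - 5)*(u^3 + 4*u^2 - u - 4) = (u - 5)*(u + 1)*(u^2 + 3*u - 4) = (u - 5)*(u - 1)*(u + 1)*(u + 4)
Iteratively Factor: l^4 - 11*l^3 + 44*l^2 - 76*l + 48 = (l - 4)*(l^3 - 7*l^2 + 16*l - 12) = (l - 4)*(l - 2)*(l^2 - 5*l + 6) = (l - 4)*(l - 2)^2*(l - 3)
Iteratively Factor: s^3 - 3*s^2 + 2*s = (s)*(s^2 - 3*s + 2) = s*(s - 2)*(s - 1)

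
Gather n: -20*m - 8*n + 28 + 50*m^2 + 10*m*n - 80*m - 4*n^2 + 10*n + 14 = 50*m^2 - 100*m - 4*n^2 + n*(10*m + 2) + 42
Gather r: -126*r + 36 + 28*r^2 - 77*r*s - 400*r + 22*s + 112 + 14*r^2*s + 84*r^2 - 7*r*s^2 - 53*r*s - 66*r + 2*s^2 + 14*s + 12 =r^2*(14*s + 112) + r*(-7*s^2 - 130*s - 592) + 2*s^2 + 36*s + 160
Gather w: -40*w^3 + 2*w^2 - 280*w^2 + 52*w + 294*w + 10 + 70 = -40*w^3 - 278*w^2 + 346*w + 80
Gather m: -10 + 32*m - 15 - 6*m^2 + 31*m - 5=-6*m^2 + 63*m - 30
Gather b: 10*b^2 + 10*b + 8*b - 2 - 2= 10*b^2 + 18*b - 4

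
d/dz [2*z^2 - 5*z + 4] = 4*z - 5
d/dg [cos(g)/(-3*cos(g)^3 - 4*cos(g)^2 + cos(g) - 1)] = -(24*sin(2*g) + 16*sin(3*g) + 12*sin(4*g))/(5*cos(g) + 8*cos(2*g) + 3*cos(3*g) + 12)^2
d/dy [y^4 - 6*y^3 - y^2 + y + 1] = 4*y^3 - 18*y^2 - 2*y + 1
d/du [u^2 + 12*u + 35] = 2*u + 12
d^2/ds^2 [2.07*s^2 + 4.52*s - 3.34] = 4.14000000000000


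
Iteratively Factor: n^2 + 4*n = (n)*(n + 4)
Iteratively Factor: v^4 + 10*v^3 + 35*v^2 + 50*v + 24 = (v + 1)*(v^3 + 9*v^2 + 26*v + 24) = (v + 1)*(v + 2)*(v^2 + 7*v + 12) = (v + 1)*(v + 2)*(v + 4)*(v + 3)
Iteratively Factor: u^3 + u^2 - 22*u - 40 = (u - 5)*(u^2 + 6*u + 8) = (u - 5)*(u + 2)*(u + 4)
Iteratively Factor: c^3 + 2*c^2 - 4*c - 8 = (c + 2)*(c^2 - 4) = (c + 2)^2*(c - 2)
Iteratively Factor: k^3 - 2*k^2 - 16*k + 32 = (k + 4)*(k^2 - 6*k + 8) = (k - 4)*(k + 4)*(k - 2)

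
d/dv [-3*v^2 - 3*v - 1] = -6*v - 3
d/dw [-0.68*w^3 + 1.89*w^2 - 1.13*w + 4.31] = -2.04*w^2 + 3.78*w - 1.13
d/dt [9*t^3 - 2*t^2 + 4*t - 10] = 27*t^2 - 4*t + 4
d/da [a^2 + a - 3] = 2*a + 1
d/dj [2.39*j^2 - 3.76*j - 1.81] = 4.78*j - 3.76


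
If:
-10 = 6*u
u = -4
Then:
No Solution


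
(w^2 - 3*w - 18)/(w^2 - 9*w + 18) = (w + 3)/(w - 3)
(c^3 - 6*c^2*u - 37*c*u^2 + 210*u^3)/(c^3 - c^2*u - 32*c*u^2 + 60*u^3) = (-c + 7*u)/(-c + 2*u)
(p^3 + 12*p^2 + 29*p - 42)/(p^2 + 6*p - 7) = p + 6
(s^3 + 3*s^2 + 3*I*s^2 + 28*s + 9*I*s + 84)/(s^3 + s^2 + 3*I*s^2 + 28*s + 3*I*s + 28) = (s + 3)/(s + 1)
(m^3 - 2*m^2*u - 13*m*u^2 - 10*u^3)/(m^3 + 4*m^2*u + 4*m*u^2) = (m^2 - 4*m*u - 5*u^2)/(m*(m + 2*u))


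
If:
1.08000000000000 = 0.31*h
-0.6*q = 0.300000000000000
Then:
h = 3.48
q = -0.50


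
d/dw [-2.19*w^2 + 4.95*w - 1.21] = 4.95 - 4.38*w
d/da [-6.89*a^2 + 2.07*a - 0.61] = 2.07 - 13.78*a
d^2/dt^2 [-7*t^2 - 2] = -14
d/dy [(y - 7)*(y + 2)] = 2*y - 5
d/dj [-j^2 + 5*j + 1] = 5 - 2*j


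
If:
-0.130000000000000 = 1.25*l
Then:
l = -0.10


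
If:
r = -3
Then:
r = -3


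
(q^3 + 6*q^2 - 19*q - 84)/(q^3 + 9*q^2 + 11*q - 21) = (q - 4)/(q - 1)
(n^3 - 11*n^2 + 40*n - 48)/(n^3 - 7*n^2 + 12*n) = (n - 4)/n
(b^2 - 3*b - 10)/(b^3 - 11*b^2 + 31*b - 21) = (b^2 - 3*b - 10)/(b^3 - 11*b^2 + 31*b - 21)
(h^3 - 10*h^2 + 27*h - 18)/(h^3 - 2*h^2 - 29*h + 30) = (h - 3)/(h + 5)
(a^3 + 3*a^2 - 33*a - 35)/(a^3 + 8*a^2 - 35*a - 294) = (a^2 - 4*a - 5)/(a^2 + a - 42)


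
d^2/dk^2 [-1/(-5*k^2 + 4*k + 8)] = 2*(25*k^2 - 20*k - 4*(5*k - 2)^2 - 40)/(-5*k^2 + 4*k + 8)^3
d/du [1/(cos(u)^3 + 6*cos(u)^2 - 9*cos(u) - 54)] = 3*(cos(u)^2 + 4*cos(u) - 3)*sin(u)/(cos(u)^3 + 6*cos(u)^2 - 9*cos(u) - 54)^2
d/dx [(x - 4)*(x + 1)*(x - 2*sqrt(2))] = 3*x^2 - 6*x - 4*sqrt(2)*x - 4 + 6*sqrt(2)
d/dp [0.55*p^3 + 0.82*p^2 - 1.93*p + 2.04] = 1.65*p^2 + 1.64*p - 1.93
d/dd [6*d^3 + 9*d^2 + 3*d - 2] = 18*d^2 + 18*d + 3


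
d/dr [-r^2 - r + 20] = -2*r - 1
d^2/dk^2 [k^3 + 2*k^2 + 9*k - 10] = 6*k + 4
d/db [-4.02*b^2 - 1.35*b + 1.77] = -8.04*b - 1.35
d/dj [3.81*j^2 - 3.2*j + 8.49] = 7.62*j - 3.2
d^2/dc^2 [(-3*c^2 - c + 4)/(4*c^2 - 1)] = 2*(-16*c^3 + 156*c^2 - 12*c + 13)/(64*c^6 - 48*c^4 + 12*c^2 - 1)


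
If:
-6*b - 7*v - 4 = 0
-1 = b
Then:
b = -1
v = 2/7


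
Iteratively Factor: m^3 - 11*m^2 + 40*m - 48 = (m - 3)*(m^2 - 8*m + 16) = (m - 4)*(m - 3)*(m - 4)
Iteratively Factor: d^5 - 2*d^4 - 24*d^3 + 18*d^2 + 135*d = (d + 3)*(d^4 - 5*d^3 - 9*d^2 + 45*d) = (d - 3)*(d + 3)*(d^3 - 2*d^2 - 15*d) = (d - 5)*(d - 3)*(d + 3)*(d^2 + 3*d) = d*(d - 5)*(d - 3)*(d + 3)*(d + 3)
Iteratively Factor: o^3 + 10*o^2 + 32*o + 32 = (o + 2)*(o^2 + 8*o + 16) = (o + 2)*(o + 4)*(o + 4)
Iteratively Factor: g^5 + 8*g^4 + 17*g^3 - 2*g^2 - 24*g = (g + 2)*(g^4 + 6*g^3 + 5*g^2 - 12*g) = g*(g + 2)*(g^3 + 6*g^2 + 5*g - 12) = g*(g + 2)*(g + 4)*(g^2 + 2*g - 3) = g*(g - 1)*(g + 2)*(g + 4)*(g + 3)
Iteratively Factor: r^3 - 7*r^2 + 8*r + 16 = (r - 4)*(r^2 - 3*r - 4) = (r - 4)^2*(r + 1)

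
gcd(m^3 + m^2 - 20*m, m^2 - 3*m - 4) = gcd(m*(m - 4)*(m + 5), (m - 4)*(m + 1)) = m - 4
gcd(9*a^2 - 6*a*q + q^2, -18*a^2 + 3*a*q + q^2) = -3*a + q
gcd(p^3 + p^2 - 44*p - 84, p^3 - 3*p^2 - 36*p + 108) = p + 6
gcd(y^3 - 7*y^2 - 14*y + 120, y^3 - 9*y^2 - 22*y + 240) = y - 6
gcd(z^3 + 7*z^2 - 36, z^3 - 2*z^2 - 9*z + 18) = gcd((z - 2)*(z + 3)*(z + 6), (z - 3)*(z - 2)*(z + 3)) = z^2 + z - 6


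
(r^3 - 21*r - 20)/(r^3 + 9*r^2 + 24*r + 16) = (r - 5)/(r + 4)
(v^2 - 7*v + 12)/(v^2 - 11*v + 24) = (v - 4)/(v - 8)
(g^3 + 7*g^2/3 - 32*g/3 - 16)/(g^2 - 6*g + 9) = (3*g^2 + 16*g + 16)/(3*(g - 3))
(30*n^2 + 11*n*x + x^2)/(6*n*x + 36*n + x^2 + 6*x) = (5*n + x)/(x + 6)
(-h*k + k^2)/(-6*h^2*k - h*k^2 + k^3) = (h - k)/(6*h^2 + h*k - k^2)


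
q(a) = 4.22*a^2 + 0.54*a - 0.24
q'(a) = 8.44*a + 0.54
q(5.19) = 116.23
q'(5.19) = 44.34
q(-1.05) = 3.85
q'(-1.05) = -8.32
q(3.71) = 59.85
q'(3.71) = 31.85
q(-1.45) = 7.85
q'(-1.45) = -11.70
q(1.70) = 12.87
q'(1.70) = 14.89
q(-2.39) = 22.57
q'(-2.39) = -19.63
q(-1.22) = 5.38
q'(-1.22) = -9.76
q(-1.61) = 9.83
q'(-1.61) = -13.05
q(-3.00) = 36.12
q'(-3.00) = -24.78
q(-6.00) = 148.44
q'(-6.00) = -50.10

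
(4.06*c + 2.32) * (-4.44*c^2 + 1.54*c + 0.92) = -18.0264*c^3 - 4.0484*c^2 + 7.308*c + 2.1344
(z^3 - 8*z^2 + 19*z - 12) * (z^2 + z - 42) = z^5 - 7*z^4 - 31*z^3 + 343*z^2 - 810*z + 504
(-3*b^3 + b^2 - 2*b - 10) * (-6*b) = 18*b^4 - 6*b^3 + 12*b^2 + 60*b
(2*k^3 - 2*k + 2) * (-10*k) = -20*k^4 + 20*k^2 - 20*k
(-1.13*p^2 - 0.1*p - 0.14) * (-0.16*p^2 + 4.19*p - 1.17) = 0.1808*p^4 - 4.7187*p^3 + 0.9255*p^2 - 0.4696*p + 0.1638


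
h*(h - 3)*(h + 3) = h^3 - 9*h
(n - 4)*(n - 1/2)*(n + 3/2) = n^3 - 3*n^2 - 19*n/4 + 3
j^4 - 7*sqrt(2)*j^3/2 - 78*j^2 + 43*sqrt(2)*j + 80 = (j - 8*sqrt(2))*(j - sqrt(2))*(j + sqrt(2)/2)*(j + 5*sqrt(2))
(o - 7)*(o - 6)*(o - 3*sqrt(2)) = o^3 - 13*o^2 - 3*sqrt(2)*o^2 + 42*o + 39*sqrt(2)*o - 126*sqrt(2)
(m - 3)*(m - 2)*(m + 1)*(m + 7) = m^4 + 3*m^3 - 27*m^2 + 13*m + 42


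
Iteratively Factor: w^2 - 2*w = (w - 2)*(w)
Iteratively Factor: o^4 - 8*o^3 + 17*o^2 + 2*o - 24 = (o - 4)*(o^3 - 4*o^2 + o + 6) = (o - 4)*(o - 2)*(o^2 - 2*o - 3) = (o - 4)*(o - 2)*(o + 1)*(o - 3)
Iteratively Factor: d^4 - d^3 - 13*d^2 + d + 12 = (d - 1)*(d^3 - 13*d - 12) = (d - 4)*(d - 1)*(d^2 + 4*d + 3) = (d - 4)*(d - 1)*(d + 3)*(d + 1)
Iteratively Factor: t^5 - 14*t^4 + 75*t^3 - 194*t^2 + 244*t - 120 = (t - 2)*(t^4 - 12*t^3 + 51*t^2 - 92*t + 60) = (t - 2)^2*(t^3 - 10*t^2 + 31*t - 30) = (t - 3)*(t - 2)^2*(t^2 - 7*t + 10) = (t - 3)*(t - 2)^3*(t - 5)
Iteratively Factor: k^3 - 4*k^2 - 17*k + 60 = (k - 5)*(k^2 + k - 12) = (k - 5)*(k - 3)*(k + 4)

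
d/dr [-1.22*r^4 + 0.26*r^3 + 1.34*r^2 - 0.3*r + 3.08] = -4.88*r^3 + 0.78*r^2 + 2.68*r - 0.3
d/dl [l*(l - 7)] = 2*l - 7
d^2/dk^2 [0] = 0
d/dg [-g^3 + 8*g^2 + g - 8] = -3*g^2 + 16*g + 1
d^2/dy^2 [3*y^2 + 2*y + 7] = 6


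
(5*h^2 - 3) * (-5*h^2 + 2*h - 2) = -25*h^4 + 10*h^3 + 5*h^2 - 6*h + 6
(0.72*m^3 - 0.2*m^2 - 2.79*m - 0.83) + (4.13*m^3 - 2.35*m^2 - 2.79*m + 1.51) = 4.85*m^3 - 2.55*m^2 - 5.58*m + 0.68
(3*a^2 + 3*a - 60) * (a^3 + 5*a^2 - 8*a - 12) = 3*a^5 + 18*a^4 - 69*a^3 - 360*a^2 + 444*a + 720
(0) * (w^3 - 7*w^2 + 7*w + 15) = 0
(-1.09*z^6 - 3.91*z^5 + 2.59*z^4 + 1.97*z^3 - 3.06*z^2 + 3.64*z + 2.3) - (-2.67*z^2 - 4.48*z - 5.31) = -1.09*z^6 - 3.91*z^5 + 2.59*z^4 + 1.97*z^3 - 0.39*z^2 + 8.12*z + 7.61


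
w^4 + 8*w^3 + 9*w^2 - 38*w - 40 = (w - 2)*(w + 1)*(w + 4)*(w + 5)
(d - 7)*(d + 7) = d^2 - 49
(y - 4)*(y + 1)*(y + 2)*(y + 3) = y^4 + 2*y^3 - 13*y^2 - 38*y - 24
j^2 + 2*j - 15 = (j - 3)*(j + 5)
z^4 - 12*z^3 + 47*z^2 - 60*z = z*(z - 5)*(z - 4)*(z - 3)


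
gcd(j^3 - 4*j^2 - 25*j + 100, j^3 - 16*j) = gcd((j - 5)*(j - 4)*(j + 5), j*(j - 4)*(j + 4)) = j - 4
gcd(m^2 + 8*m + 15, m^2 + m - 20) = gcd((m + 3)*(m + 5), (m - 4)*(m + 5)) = m + 5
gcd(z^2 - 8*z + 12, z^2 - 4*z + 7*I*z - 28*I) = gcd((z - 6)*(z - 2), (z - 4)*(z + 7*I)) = 1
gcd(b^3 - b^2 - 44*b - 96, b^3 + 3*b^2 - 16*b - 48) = b^2 + 7*b + 12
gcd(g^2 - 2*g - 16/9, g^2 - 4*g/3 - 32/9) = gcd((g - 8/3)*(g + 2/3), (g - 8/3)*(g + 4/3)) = g - 8/3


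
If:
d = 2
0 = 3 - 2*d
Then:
No Solution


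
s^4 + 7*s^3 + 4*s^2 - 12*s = s*(s - 1)*(s + 2)*(s + 6)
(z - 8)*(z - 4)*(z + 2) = z^3 - 10*z^2 + 8*z + 64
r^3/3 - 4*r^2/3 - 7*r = r*(r/3 + 1)*(r - 7)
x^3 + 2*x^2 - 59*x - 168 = (x - 8)*(x + 3)*(x + 7)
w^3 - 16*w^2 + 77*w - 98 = (w - 7)^2*(w - 2)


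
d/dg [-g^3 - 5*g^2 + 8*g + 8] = -3*g^2 - 10*g + 8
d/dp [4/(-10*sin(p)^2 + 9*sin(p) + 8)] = 4*(20*sin(p) - 9)*cos(p)/(-10*sin(p)^2 + 9*sin(p) + 8)^2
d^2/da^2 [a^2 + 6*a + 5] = 2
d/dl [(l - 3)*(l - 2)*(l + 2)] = 3*l^2 - 6*l - 4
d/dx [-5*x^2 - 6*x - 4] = -10*x - 6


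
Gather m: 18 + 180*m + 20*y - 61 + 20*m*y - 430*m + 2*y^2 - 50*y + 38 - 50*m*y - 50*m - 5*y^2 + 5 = m*(-30*y - 300) - 3*y^2 - 30*y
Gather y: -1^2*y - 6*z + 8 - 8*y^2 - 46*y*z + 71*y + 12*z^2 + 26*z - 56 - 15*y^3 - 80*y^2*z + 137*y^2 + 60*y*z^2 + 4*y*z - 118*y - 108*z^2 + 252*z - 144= -15*y^3 + y^2*(129 - 80*z) + y*(60*z^2 - 42*z - 48) - 96*z^2 + 272*z - 192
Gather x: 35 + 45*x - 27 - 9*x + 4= 36*x + 12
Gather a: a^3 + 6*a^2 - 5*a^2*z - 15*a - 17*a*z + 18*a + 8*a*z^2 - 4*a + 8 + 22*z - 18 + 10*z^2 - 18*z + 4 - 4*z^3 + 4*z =a^3 + a^2*(6 - 5*z) + a*(8*z^2 - 17*z - 1) - 4*z^3 + 10*z^2 + 8*z - 6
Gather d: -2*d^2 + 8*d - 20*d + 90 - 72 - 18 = -2*d^2 - 12*d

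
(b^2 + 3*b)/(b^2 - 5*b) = (b + 3)/(b - 5)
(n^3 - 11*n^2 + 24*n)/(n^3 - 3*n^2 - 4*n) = (-n^2 + 11*n - 24)/(-n^2 + 3*n + 4)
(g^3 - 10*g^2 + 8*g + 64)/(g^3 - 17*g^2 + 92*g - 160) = (g + 2)/(g - 5)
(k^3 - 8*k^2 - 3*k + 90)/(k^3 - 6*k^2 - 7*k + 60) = (k - 6)/(k - 4)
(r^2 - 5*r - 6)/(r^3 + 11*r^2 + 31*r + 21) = (r - 6)/(r^2 + 10*r + 21)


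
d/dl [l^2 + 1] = 2*l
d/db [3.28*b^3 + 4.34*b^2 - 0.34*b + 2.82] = 9.84*b^2 + 8.68*b - 0.34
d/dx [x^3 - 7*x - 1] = 3*x^2 - 7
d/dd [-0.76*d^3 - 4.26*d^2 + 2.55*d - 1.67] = -2.28*d^2 - 8.52*d + 2.55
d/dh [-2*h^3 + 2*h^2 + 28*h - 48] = -6*h^2 + 4*h + 28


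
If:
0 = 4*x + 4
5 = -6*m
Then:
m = -5/6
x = -1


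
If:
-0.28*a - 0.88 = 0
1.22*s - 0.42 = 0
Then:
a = -3.14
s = 0.34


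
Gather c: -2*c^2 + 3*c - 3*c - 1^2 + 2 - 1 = -2*c^2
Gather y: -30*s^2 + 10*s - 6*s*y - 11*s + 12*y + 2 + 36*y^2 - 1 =-30*s^2 - s + 36*y^2 + y*(12 - 6*s) + 1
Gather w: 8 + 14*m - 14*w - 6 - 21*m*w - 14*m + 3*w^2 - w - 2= 3*w^2 + w*(-21*m - 15)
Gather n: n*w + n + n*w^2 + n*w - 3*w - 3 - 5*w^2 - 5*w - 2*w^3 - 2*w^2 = n*(w^2 + 2*w + 1) - 2*w^3 - 7*w^2 - 8*w - 3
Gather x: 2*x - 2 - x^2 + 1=-x^2 + 2*x - 1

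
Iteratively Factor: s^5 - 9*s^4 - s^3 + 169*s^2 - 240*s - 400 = (s - 5)*(s^4 - 4*s^3 - 21*s^2 + 64*s + 80) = (s - 5)*(s - 4)*(s^3 - 21*s - 20) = (s - 5)*(s - 4)*(s + 4)*(s^2 - 4*s - 5) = (s - 5)*(s - 4)*(s + 1)*(s + 4)*(s - 5)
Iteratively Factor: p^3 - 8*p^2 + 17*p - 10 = (p - 2)*(p^2 - 6*p + 5) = (p - 2)*(p - 1)*(p - 5)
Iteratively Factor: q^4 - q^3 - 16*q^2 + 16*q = (q + 4)*(q^3 - 5*q^2 + 4*q) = q*(q + 4)*(q^2 - 5*q + 4) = q*(q - 1)*(q + 4)*(q - 4)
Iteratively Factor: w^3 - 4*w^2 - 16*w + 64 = (w + 4)*(w^2 - 8*w + 16) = (w - 4)*(w + 4)*(w - 4)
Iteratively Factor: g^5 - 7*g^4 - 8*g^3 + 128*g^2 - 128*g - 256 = (g - 4)*(g^4 - 3*g^3 - 20*g^2 + 48*g + 64) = (g - 4)*(g + 1)*(g^3 - 4*g^2 - 16*g + 64) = (g - 4)*(g + 1)*(g + 4)*(g^2 - 8*g + 16) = (g - 4)^2*(g + 1)*(g + 4)*(g - 4)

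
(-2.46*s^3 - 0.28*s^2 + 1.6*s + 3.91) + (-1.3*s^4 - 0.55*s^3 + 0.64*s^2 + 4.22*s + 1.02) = -1.3*s^4 - 3.01*s^3 + 0.36*s^2 + 5.82*s + 4.93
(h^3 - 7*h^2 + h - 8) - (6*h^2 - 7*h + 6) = h^3 - 13*h^2 + 8*h - 14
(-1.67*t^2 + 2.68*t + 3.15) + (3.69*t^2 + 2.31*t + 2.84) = 2.02*t^2 + 4.99*t + 5.99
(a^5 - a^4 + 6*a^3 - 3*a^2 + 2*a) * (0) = 0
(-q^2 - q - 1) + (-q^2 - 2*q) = -2*q^2 - 3*q - 1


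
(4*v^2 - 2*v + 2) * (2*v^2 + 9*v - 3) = 8*v^4 + 32*v^3 - 26*v^2 + 24*v - 6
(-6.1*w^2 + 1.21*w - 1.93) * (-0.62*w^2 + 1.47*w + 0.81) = 3.782*w^4 - 9.7172*w^3 - 1.9657*w^2 - 1.857*w - 1.5633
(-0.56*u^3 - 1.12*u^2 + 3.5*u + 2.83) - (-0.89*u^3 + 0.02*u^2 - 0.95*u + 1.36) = 0.33*u^3 - 1.14*u^2 + 4.45*u + 1.47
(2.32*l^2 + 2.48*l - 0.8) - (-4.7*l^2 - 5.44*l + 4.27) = 7.02*l^2 + 7.92*l - 5.07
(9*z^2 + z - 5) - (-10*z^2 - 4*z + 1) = 19*z^2 + 5*z - 6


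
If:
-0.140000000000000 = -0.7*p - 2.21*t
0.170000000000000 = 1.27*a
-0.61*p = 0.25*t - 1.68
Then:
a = 0.13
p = 3.14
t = -0.93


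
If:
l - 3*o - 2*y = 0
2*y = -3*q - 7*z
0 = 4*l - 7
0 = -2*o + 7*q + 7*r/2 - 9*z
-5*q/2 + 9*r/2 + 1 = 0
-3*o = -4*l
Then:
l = 7/4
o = 7/3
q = 3073/3226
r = 2971/9678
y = -21/8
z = 2205/6452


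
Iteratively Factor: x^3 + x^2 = (x)*(x^2 + x) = x*(x + 1)*(x)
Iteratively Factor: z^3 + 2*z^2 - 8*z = (z - 2)*(z^2 + 4*z) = z*(z - 2)*(z + 4)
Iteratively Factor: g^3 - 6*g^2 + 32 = (g - 4)*(g^2 - 2*g - 8) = (g - 4)*(g + 2)*(g - 4)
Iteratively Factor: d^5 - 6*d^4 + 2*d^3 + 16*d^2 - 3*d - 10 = (d + 1)*(d^4 - 7*d^3 + 9*d^2 + 7*d - 10) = (d - 1)*(d + 1)*(d^3 - 6*d^2 + 3*d + 10) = (d - 1)*(d + 1)^2*(d^2 - 7*d + 10) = (d - 2)*(d - 1)*(d + 1)^2*(d - 5)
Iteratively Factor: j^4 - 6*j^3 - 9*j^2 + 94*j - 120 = (j - 2)*(j^3 - 4*j^2 - 17*j + 60) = (j - 5)*(j - 2)*(j^2 + j - 12) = (j - 5)*(j - 3)*(j - 2)*(j + 4)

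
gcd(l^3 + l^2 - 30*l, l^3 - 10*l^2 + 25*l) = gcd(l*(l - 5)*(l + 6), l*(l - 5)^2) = l^2 - 5*l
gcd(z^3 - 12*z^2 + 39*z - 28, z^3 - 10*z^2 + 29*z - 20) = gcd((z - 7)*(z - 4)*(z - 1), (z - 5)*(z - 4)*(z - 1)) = z^2 - 5*z + 4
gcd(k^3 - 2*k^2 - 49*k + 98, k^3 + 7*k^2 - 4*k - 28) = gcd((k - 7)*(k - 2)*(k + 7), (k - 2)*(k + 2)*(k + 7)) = k^2 + 5*k - 14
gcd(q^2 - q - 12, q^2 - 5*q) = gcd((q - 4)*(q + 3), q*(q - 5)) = 1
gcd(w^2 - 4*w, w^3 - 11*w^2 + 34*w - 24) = w - 4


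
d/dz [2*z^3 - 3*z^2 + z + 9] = 6*z^2 - 6*z + 1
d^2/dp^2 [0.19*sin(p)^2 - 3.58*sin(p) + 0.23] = 3.58*sin(p) + 0.38*cos(2*p)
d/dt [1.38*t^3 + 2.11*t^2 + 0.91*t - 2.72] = 4.14*t^2 + 4.22*t + 0.91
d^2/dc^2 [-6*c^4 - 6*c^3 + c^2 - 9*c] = -72*c^2 - 36*c + 2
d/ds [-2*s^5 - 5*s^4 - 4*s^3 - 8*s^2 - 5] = 2*s*(-5*s^3 - 10*s^2 - 6*s - 8)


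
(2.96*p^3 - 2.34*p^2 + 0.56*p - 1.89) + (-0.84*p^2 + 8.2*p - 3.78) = 2.96*p^3 - 3.18*p^2 + 8.76*p - 5.67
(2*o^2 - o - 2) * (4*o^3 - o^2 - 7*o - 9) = 8*o^5 - 6*o^4 - 21*o^3 - 9*o^2 + 23*o + 18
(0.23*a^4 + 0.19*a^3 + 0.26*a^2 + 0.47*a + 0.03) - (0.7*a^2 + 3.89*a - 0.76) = 0.23*a^4 + 0.19*a^3 - 0.44*a^2 - 3.42*a + 0.79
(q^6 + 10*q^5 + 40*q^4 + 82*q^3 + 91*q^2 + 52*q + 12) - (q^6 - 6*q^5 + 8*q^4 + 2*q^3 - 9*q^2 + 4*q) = 16*q^5 + 32*q^4 + 80*q^3 + 100*q^2 + 48*q + 12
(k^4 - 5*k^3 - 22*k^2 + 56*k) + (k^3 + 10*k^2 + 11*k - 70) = k^4 - 4*k^3 - 12*k^2 + 67*k - 70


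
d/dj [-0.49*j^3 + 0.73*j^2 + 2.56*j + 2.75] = -1.47*j^2 + 1.46*j + 2.56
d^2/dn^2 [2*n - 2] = 0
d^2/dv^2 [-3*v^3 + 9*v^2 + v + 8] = 18 - 18*v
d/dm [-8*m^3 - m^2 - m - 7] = -24*m^2 - 2*m - 1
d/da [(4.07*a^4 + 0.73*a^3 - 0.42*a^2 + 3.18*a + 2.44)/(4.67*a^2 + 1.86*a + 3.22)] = (38.0138*a^5 + 26.1197*a^4 + 55.1372*a^3 - 8.58*a^2 - 25.4944*a + 5.7012)/(21.8089*a^4 + 17.3724*a^3 + 33.5344*a^2 + 11.9784*a + 10.3684)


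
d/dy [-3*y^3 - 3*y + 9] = -9*y^2 - 3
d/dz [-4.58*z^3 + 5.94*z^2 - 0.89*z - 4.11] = -13.74*z^2 + 11.88*z - 0.89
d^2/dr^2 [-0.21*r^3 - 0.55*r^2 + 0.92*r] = -1.26*r - 1.1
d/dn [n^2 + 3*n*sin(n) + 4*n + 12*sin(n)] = 3*n*cos(n) + 2*n + 3*sin(n) + 12*cos(n) + 4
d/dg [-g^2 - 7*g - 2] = -2*g - 7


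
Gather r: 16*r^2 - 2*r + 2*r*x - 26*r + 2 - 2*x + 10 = 16*r^2 + r*(2*x - 28) - 2*x + 12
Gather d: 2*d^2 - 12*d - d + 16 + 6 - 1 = 2*d^2 - 13*d + 21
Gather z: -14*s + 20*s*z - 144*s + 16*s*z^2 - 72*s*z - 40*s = 16*s*z^2 - 52*s*z - 198*s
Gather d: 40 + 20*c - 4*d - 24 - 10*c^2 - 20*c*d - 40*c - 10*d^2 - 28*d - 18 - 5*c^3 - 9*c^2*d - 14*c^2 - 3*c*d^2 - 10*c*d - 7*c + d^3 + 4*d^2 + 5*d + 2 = -5*c^3 - 24*c^2 - 27*c + d^3 + d^2*(-3*c - 6) + d*(-9*c^2 - 30*c - 27)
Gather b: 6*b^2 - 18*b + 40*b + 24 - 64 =6*b^2 + 22*b - 40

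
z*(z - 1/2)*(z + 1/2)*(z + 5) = z^4 + 5*z^3 - z^2/4 - 5*z/4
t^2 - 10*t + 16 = (t - 8)*(t - 2)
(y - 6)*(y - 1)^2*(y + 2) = y^4 - 6*y^3 - 3*y^2 + 20*y - 12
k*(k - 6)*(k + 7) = k^3 + k^2 - 42*k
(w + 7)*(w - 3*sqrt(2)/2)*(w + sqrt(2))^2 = w^4 + sqrt(2)*w^3/2 + 7*w^3 - 4*w^2 + 7*sqrt(2)*w^2/2 - 28*w - 3*sqrt(2)*w - 21*sqrt(2)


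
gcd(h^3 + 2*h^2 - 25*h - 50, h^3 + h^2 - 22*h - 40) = h^2 - 3*h - 10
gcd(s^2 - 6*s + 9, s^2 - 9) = s - 3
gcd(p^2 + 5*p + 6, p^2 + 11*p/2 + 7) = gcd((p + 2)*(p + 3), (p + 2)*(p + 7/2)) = p + 2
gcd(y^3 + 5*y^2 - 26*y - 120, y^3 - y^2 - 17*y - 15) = y - 5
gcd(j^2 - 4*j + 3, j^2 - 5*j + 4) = j - 1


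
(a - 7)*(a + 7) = a^2 - 49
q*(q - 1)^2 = q^3 - 2*q^2 + q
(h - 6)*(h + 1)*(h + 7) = h^3 + 2*h^2 - 41*h - 42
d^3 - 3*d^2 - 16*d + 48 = (d - 4)*(d - 3)*(d + 4)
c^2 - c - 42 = (c - 7)*(c + 6)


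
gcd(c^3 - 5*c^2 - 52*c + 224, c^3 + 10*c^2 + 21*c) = c + 7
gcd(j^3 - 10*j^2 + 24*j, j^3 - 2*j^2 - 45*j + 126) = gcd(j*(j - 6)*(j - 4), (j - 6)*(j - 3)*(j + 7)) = j - 6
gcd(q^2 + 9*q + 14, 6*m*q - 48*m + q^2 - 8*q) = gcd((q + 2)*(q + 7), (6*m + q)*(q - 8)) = 1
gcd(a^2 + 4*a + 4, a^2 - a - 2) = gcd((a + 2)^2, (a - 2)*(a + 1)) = 1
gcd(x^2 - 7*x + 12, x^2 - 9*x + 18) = x - 3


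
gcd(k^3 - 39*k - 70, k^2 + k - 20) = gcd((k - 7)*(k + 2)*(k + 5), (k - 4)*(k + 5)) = k + 5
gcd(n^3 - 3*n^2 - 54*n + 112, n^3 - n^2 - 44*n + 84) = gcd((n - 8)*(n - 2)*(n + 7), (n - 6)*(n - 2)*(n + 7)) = n^2 + 5*n - 14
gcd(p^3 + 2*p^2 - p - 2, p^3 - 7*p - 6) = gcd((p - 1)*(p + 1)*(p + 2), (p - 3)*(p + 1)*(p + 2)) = p^2 + 3*p + 2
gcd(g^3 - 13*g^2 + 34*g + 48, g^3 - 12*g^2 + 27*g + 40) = g^2 - 7*g - 8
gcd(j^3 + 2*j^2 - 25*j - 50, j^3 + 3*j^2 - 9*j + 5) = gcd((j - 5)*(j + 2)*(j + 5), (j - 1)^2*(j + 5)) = j + 5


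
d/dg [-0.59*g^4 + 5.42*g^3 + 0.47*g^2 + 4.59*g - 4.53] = -2.36*g^3 + 16.26*g^2 + 0.94*g + 4.59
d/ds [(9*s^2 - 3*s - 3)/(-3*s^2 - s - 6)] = 3*(-6*s^2 - 42*s + 5)/(9*s^4 + 6*s^3 + 37*s^2 + 12*s + 36)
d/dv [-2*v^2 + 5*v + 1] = 5 - 4*v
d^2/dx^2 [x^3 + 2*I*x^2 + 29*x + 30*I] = 6*x + 4*I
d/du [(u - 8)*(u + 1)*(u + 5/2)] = 3*u^2 - 9*u - 51/2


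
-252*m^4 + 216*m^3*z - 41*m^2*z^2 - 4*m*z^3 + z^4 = (-6*m + z)*(-3*m + z)*(-2*m + z)*(7*m + z)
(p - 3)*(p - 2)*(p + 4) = p^3 - p^2 - 14*p + 24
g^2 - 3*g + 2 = (g - 2)*(g - 1)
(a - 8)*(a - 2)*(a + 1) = a^3 - 9*a^2 + 6*a + 16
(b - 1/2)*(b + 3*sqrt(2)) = b^2 - b/2 + 3*sqrt(2)*b - 3*sqrt(2)/2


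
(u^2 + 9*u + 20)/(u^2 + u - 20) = (u + 4)/(u - 4)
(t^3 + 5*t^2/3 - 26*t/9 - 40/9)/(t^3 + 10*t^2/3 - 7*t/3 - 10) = (t + 4/3)/(t + 3)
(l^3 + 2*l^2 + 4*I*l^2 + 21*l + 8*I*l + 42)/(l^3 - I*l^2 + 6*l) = (l^2 + l*(2 + 7*I) + 14*I)/(l*(l + 2*I))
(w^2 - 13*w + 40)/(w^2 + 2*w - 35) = (w - 8)/(w + 7)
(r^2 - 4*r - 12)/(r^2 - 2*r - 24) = (r + 2)/(r + 4)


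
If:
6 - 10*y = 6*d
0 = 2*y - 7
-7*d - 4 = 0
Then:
No Solution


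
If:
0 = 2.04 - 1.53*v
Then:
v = 1.33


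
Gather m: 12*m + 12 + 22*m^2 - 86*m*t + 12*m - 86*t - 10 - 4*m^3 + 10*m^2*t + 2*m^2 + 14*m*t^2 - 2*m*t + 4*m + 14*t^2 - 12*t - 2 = -4*m^3 + m^2*(10*t + 24) + m*(14*t^2 - 88*t + 28) + 14*t^2 - 98*t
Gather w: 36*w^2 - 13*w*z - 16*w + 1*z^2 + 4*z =36*w^2 + w*(-13*z - 16) + z^2 + 4*z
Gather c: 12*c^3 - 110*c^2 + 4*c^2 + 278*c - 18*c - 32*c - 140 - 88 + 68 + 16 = 12*c^3 - 106*c^2 + 228*c - 144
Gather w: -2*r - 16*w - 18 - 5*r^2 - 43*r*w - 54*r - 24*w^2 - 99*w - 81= -5*r^2 - 56*r - 24*w^2 + w*(-43*r - 115) - 99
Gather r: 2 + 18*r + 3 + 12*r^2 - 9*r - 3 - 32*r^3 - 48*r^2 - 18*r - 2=-32*r^3 - 36*r^2 - 9*r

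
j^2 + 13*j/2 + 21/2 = (j + 3)*(j + 7/2)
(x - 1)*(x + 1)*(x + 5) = x^3 + 5*x^2 - x - 5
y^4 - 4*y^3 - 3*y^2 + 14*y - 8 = (y - 4)*(y - 1)^2*(y + 2)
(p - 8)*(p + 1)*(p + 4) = p^3 - 3*p^2 - 36*p - 32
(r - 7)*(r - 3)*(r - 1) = r^3 - 11*r^2 + 31*r - 21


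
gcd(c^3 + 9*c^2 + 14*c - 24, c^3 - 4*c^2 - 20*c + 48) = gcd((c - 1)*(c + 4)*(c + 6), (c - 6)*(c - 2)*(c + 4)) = c + 4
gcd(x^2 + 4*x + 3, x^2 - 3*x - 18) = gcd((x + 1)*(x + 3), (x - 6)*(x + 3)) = x + 3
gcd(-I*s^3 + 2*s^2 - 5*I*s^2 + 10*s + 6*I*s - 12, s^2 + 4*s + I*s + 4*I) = 1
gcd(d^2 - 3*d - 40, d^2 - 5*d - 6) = 1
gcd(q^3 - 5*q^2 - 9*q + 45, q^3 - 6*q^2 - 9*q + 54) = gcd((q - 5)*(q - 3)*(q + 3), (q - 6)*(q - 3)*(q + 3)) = q^2 - 9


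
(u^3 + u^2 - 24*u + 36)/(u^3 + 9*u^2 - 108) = (u - 2)/(u + 6)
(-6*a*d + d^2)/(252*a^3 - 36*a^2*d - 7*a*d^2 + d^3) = -d/(42*a^2 + a*d - d^2)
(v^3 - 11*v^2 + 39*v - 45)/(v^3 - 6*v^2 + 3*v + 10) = (v^2 - 6*v + 9)/(v^2 - v - 2)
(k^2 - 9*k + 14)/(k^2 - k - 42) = (k - 2)/(k + 6)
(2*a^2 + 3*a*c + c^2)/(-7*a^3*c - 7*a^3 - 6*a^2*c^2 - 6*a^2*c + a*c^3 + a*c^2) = (-2*a - c)/(a*(7*a*c + 7*a - c^2 - c))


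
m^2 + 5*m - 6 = (m - 1)*(m + 6)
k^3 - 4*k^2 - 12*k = k*(k - 6)*(k + 2)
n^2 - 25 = (n - 5)*(n + 5)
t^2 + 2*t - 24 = (t - 4)*(t + 6)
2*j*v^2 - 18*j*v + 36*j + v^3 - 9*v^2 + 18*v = (2*j + v)*(v - 6)*(v - 3)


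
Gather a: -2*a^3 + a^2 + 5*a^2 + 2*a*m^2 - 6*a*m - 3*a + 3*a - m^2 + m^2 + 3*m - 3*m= -2*a^3 + 6*a^2 + a*(2*m^2 - 6*m)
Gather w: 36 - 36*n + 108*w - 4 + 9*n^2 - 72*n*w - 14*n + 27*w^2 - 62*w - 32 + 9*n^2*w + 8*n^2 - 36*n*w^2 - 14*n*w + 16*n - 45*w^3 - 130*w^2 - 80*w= 17*n^2 - 34*n - 45*w^3 + w^2*(-36*n - 103) + w*(9*n^2 - 86*n - 34)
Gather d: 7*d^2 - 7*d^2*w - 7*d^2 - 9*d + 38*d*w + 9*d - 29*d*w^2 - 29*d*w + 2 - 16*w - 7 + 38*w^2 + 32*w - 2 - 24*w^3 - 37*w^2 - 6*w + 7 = -7*d^2*w + d*(-29*w^2 + 9*w) - 24*w^3 + w^2 + 10*w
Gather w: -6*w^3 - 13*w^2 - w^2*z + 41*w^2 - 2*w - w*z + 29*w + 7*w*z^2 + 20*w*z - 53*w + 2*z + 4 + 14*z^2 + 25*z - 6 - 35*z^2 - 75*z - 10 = -6*w^3 + w^2*(28 - z) + w*(7*z^2 + 19*z - 26) - 21*z^2 - 48*z - 12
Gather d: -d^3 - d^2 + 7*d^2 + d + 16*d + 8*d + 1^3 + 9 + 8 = -d^3 + 6*d^2 + 25*d + 18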